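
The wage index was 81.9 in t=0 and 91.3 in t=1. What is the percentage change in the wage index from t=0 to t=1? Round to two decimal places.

11.48%

Change = (91.3 − 81.9) / 81.9 × 100
       = 9.4 / 81.9 × 100 = 11.4774%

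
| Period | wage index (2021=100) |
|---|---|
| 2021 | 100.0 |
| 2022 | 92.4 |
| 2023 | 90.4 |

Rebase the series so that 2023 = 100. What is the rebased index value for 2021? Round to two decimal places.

110.62

Rebased(2021) = 100.0 / 90.4 × 100 = 110.6195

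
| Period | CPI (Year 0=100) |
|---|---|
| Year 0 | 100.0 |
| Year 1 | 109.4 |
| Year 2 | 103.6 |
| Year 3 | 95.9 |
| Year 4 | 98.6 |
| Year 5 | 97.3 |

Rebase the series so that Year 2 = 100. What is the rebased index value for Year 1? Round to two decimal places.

Rebased(Year 1) = 109.4 / 103.6 × 100 = 105.5985

105.60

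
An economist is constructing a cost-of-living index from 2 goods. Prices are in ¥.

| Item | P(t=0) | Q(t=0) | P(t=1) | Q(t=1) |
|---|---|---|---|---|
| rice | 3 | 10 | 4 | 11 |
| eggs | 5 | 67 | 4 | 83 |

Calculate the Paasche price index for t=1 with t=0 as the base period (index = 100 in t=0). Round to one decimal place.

83.9

Paasche price index uses current-period quantities as weights.
ΣP(t=1)·Q(t=1) = 4×11 + 4×83 = 44 + 332 = 376
ΣP(t=0)·Q(t=1) = 3×11 + 5×83 = 33 + 415 = 448
Index = 376 / 448 × 100 = 83.9286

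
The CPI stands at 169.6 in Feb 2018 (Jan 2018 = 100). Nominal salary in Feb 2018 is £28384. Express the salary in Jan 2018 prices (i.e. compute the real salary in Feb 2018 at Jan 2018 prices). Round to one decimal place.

Real = Nominal ÷ (Index/100) = 28384 ÷ (169.6/100)
     = 28384 ÷ 1.696 = 16735.8491

16735.8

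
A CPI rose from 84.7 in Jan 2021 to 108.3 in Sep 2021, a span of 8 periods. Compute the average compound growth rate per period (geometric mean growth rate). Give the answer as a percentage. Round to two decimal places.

Growth factor = (108.3/84.7)^(1/8) = (1.278630)^(1/8) = 1.031201
Growth rate = 1.031201 − 1 = 0.031201 = 3.1201%

3.12%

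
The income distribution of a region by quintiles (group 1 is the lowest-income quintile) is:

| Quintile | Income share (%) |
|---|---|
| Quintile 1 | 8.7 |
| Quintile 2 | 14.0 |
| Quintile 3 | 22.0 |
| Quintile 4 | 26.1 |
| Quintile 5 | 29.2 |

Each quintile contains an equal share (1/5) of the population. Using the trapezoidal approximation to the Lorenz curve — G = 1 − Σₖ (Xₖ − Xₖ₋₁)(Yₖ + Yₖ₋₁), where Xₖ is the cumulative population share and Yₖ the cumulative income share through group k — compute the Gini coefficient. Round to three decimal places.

0.212

Cumulative income shares Yₖ: 0.0870, 0.2270, 0.4470, 0.7080, 1.0000
Σ (Xₖ−Xₖ₋₁)(Yₖ+Yₖ₋₁) = (1/5)(0.0870+0.0000) + (1/5)(0.2270+0.0870) + (1/5)(0.4470+0.2270) + (1/5)(0.7080+0.4470) + (1/5)(1.0000+0.7080)
  = 0.0174 + 0.0628 + 0.1348 + 0.2310 + 0.3416 = 0.7876
G = 1 − 0.7876 = 0.2124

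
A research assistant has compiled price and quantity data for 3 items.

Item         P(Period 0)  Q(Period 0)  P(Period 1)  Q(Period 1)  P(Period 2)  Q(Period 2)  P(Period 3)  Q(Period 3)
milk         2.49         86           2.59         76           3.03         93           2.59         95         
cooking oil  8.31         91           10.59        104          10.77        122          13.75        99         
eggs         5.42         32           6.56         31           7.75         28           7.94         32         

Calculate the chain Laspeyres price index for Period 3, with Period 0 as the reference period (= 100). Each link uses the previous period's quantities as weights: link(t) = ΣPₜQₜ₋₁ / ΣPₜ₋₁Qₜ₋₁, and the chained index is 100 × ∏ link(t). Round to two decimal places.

152.72

Link Period 0→Period 1:
ΣP(Period 1)Q(Period 0) = 2.59×86 + 10.59×91 + 6.56×32 = 222.74 + 963.69 + 209.92 = 1396.35
ΣP(Period 0)Q(Period 0) = 2.49×86 + 8.31×91 + 5.42×32 = 214.14 + 756.21 + 173.44 = 1143.79
link = 1396.35/1143.79 = 1.220810
Link Period 1→Period 2:
ΣP(Period 2)Q(Period 1) = 3.03×76 + 10.77×104 + 7.75×31 = 230.28 + 1120.08 + 240.25 = 1590.61
ΣP(Period 1)Q(Period 1) = 2.59×76 + 10.59×104 + 6.56×31 = 196.84 + 1101.36 + 203.36 = 1501.56
link = 1590.61/1501.56 = 1.059305
Link Period 2→Period 3:
ΣP(Period 3)Q(Period 2) = 2.59×93 + 13.75×122 + 7.94×28 = 240.87 + 1677.5 + 222.32 = 2140.69
ΣP(Period 2)Q(Period 2) = 3.03×93 + 10.77×122 + 7.75×28 = 281.79 + 1313.94 + 217 = 1812.73
link = 2140.69/1812.73 = 1.180920
Chained index = 100 × 1.220810 × 1.059305 × 1.180920 = 152.7178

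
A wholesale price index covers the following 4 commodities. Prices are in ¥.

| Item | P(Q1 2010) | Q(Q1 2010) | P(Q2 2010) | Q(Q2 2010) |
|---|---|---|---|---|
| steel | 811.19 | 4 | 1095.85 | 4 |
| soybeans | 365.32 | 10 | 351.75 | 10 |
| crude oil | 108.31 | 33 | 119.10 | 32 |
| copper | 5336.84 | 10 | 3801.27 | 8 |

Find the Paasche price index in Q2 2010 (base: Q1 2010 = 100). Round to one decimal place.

79.4

Paasche price index uses current-period quantities as weights.
ΣP(Q2 2010)·Q(Q2 2010) = 1095.85×4 + 351.75×10 + 119.10×32 + 3801.27×8 = 4383.4 + 3517.5 + 3811.2 + 30410.16 = 42122.26
ΣP(Q1 2010)·Q(Q2 2010) = 811.19×4 + 365.32×10 + 108.31×32 + 5336.84×8 = 3244.76 + 3653.2 + 3465.92 + 42694.72 = 53058.6
Index = 42122.26 / 53058.6 × 100 = 79.3882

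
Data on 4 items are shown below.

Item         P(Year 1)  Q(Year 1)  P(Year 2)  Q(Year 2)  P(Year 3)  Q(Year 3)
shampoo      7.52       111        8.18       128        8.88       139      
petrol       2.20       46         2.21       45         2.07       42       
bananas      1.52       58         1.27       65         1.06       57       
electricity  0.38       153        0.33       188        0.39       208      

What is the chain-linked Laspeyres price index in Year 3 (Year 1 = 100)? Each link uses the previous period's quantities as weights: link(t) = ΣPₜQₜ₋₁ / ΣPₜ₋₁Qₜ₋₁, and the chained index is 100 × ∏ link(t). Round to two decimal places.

Link Year 1→Year 2:
ΣP(Year 2)Q(Year 1) = 8.18×111 + 2.21×46 + 1.27×58 + 0.33×153 = 907.98 + 101.66 + 73.66 + 50.49 = 1133.79
ΣP(Year 1)Q(Year 1) = 7.52×111 + 2.20×46 + 1.52×58 + 0.38×153 = 834.72 + 101.2 + 88.16 + 58.14 = 1082.22
link = 1133.79/1082.22 = 1.047652
Link Year 2→Year 3:
ΣP(Year 3)Q(Year 2) = 8.88×128 + 2.07×45 + 1.06×65 + 0.39×188 = 1136.64 + 93.15 + 68.9 + 73.32 = 1372.01
ΣP(Year 2)Q(Year 2) = 8.18×128 + 2.21×45 + 1.27×65 + 0.33×188 = 1047.04 + 99.45 + 82.55 + 62.04 = 1291.08
link = 1372.01/1291.08 = 1.062684
Chained index = 100 × 1.047652 × 1.062684 = 111.3323

111.33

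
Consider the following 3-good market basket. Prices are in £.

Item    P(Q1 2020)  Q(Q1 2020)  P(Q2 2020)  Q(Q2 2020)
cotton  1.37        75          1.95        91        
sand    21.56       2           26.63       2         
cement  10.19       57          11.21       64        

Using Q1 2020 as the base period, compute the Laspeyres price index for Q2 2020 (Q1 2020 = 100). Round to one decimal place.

Laspeyres price index uses base-period quantities as weights.
ΣP(Q2 2020)·Q(Q1 2020) = 1.95×75 + 26.63×2 + 11.21×57 = 146.25 + 53.26 + 638.97 = 838.48
ΣP(Q1 2020)·Q(Q1 2020) = 1.37×75 + 21.56×2 + 10.19×57 = 102.75 + 43.12 + 580.83 = 726.7
Index = 838.48 / 726.7 × 100 = 115.3819

115.4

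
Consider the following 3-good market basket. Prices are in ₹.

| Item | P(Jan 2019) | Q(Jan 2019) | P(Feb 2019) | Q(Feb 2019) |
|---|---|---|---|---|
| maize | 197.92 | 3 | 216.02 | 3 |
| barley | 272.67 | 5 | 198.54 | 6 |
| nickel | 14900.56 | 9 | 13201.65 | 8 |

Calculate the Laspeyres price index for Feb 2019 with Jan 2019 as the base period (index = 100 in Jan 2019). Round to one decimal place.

88.5

Laspeyres price index uses base-period quantities as weights.
ΣP(Feb 2019)·Q(Jan 2019) = 216.02×3 + 198.54×5 + 13201.65×9 = 648.06 + 992.7 + 118814.85 = 120455.61
ΣP(Jan 2019)·Q(Jan 2019) = 197.92×3 + 272.67×5 + 14900.56×9 = 593.76 + 1363.35 + 134105.04 = 136062.15
Index = 120455.61 / 136062.15 × 100 = 88.5298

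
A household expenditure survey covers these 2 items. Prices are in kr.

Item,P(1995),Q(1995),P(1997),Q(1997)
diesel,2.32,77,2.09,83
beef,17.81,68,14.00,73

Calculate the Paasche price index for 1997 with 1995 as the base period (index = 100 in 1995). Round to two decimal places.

Paasche price index uses current-period quantities as weights.
ΣP(1997)·Q(1997) = 2.09×83 + 14.00×73 = 173.47 + 1022 = 1195.47
ΣP(1995)·Q(1997) = 2.32×83 + 17.81×73 = 192.56 + 1300.13 = 1492.69
Index = 1195.47 / 1492.69 × 100 = 80.0883

80.09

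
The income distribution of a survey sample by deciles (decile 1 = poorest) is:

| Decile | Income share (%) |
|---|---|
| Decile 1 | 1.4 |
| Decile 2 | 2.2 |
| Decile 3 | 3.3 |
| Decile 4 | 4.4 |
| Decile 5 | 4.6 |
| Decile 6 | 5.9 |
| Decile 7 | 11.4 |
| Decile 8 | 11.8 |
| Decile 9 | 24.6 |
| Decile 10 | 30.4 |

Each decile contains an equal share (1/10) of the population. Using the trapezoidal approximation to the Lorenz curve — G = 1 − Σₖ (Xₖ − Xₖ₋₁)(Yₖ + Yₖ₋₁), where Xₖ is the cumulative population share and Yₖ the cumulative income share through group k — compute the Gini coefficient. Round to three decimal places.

0.483

Cumulative income shares Yₖ: 0.0140, 0.0360, 0.0690, 0.1130, 0.1590, 0.2180, 0.3320, 0.4500, 0.6960, 1.0000
Σ (Xₖ−Xₖ₋₁)(Yₖ+Yₖ₋₁) = (1/10)(0.0140+0.0000) + (1/10)(0.0360+0.0140) + (1/10)(0.0690+0.0360) + (1/10)(0.1130+0.0690) + (1/10)(0.1590+0.1130) + (1/10)(0.2180+0.1590) + (1/10)(0.3320+0.2180) + (1/10)(0.4500+0.3320) + (1/10)(0.6960+0.4500) + (1/10)(1.0000+0.6960)
  = 0.0014 + 0.0050 + 0.0105 + 0.0182 + 0.0272 + 0.0377 + 0.0550 + 0.0782 + 0.1146 + 0.1696 = 0.5174
G = 1 − 0.5174 = 0.4826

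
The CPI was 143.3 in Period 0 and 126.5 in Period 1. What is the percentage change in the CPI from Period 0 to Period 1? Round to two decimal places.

-11.72%

Change = (126.5 − 143.3) / 143.3 × 100
       = -16.8 / 143.3 × 100 = -11.7237%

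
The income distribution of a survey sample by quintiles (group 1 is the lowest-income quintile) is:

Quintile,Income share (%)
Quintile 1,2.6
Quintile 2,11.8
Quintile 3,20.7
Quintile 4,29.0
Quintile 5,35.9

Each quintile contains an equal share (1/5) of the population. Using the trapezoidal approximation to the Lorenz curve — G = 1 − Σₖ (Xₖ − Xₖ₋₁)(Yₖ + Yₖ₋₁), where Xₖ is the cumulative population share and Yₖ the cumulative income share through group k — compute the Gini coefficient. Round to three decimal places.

Cumulative income shares Yₖ: 0.0260, 0.1440, 0.3510, 0.6410, 1.0000
Σ (Xₖ−Xₖ₋₁)(Yₖ+Yₖ₋₁) = (1/5)(0.0260+0.0000) + (1/5)(0.1440+0.0260) + (1/5)(0.3510+0.1440) + (1/5)(0.6410+0.3510) + (1/5)(1.0000+0.6410)
  = 0.0052 + 0.0340 + 0.0990 + 0.1984 + 0.3282 = 0.6648
G = 1 − 0.6648 = 0.3352

0.335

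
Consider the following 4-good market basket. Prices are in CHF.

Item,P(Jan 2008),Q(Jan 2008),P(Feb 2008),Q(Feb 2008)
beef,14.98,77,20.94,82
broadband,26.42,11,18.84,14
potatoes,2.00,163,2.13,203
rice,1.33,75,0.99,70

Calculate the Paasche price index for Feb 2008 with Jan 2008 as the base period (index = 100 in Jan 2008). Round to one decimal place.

118.4

Paasche price index uses current-period quantities as weights.
ΣP(Feb 2008)·Q(Feb 2008) = 20.94×82 + 18.84×14 + 2.13×203 + 0.99×70 = 1717.08 + 263.76 + 432.39 + 69.3 = 2482.53
ΣP(Jan 2008)·Q(Feb 2008) = 14.98×82 + 26.42×14 + 2.00×203 + 1.33×70 = 1228.36 + 369.88 + 406 + 93.1 = 2097.34
Index = 2482.53 / 2097.34 × 100 = 118.3656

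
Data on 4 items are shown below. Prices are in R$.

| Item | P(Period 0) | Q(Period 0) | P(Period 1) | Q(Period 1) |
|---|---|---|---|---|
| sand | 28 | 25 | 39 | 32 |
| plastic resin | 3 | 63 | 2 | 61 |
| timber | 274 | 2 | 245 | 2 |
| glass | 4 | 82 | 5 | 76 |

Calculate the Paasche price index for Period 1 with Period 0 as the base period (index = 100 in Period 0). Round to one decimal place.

Paasche price index uses current-period quantities as weights.
ΣP(Period 1)·Q(Period 1) = 39×32 + 2×61 + 245×2 + 5×76 = 1248 + 122 + 490 + 380 = 2240
ΣP(Period 0)·Q(Period 1) = 28×32 + 3×61 + 274×2 + 4×76 = 896 + 183 + 548 + 304 = 1931
Index = 2240 / 1931 × 100 = 116.0021

116.0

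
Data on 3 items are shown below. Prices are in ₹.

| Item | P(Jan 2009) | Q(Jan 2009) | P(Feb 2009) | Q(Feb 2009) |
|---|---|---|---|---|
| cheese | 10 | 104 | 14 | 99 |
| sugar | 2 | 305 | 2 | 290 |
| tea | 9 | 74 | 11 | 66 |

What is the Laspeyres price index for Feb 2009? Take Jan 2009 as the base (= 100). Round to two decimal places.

124.35

Laspeyres price index uses base-period quantities as weights.
ΣP(Feb 2009)·Q(Jan 2009) = 14×104 + 2×305 + 11×74 = 1456 + 610 + 814 = 2880
ΣP(Jan 2009)·Q(Jan 2009) = 10×104 + 2×305 + 9×74 = 1040 + 610 + 666 = 2316
Index = 2880 / 2316 × 100 = 124.3523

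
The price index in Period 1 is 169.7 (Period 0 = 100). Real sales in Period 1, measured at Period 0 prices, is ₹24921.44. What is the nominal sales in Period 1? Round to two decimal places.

42291.68

Nominal = Real × (Index/100) = 24921.44 × (169.7/100)
        = 24921.44 × 1.697 = 42291.6837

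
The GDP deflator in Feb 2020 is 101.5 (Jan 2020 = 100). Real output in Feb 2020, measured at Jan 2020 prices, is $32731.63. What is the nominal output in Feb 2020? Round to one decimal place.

33222.6

Nominal = Real × (Index/100) = 32731.63 × (101.5/100)
        = 32731.63 × 1.015 = 33222.6044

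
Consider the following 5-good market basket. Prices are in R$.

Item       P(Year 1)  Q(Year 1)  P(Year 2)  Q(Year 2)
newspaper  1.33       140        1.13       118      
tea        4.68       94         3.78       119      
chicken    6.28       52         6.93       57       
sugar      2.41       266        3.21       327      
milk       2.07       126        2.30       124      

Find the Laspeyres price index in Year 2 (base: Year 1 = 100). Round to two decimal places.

Laspeyres price index uses base-period quantities as weights.
ΣP(Year 2)·Q(Year 1) = 1.13×140 + 3.78×94 + 6.93×52 + 3.21×266 + 2.30×126 = 158.2 + 355.32 + 360.36 + 853.86 + 289.8 = 2017.54
ΣP(Year 1)·Q(Year 1) = 1.33×140 + 4.68×94 + 6.28×52 + 2.41×266 + 2.07×126 = 186.2 + 439.92 + 326.56 + 641.06 + 260.82 = 1854.56
Index = 2017.54 / 1854.56 × 100 = 108.7881

108.79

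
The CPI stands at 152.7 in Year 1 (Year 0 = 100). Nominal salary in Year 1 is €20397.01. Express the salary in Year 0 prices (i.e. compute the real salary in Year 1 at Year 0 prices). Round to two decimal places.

13357.57

Real = Nominal ÷ (Index/100) = 20397.01 ÷ (152.7/100)
     = 20397.01 ÷ 1.527 = 13357.5704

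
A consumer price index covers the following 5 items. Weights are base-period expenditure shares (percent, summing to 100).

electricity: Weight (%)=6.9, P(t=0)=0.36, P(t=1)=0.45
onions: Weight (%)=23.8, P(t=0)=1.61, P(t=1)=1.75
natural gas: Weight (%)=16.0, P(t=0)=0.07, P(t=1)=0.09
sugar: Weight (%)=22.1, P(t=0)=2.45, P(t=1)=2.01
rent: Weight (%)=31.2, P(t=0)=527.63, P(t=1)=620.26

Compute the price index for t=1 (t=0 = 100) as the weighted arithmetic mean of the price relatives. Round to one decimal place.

electricity: 6.9 × (0.45/0.36) = 6.9 × 1.250000 = 8.6250
onions: 23.8 × (1.75/1.61) = 23.8 × 1.086957 = 25.8696
natural gas: 16.0 × (0.09/0.07) = 16.0 × 1.285714 = 20.5714
sugar: 22.1 × (2.01/2.45) = 22.1 × 0.820408 = 18.1310
rent: 31.2 × (620.26/527.63) = 31.2 × 1.175559 = 36.6774
Index = Σ wᵢ·(p₁ᵢ/p₀ᵢ) = 8.6250 + 25.8696 + 20.5714 + 18.1310 + 36.6774 = 109.8744

109.9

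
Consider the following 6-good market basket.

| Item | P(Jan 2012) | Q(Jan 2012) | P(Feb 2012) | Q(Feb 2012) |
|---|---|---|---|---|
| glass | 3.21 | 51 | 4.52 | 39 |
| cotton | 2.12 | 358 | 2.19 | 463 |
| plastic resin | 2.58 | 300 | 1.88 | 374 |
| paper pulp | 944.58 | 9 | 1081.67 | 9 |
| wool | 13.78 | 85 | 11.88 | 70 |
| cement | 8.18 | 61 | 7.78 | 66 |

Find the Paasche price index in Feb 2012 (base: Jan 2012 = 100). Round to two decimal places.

107.42

Paasche price index uses current-period quantities as weights.
ΣP(Feb 2012)·Q(Feb 2012) = 4.52×39 + 2.19×463 + 1.88×374 + 1081.67×9 + 11.88×70 + 7.78×66 = 176.28 + 1013.97 + 703.12 + 9735.03 + 831.6 + 513.48 = 12973.48
ΣP(Jan 2012)·Q(Feb 2012) = 3.21×39 + 2.12×463 + 2.58×374 + 944.58×9 + 13.78×70 + 8.18×66 = 125.19 + 981.56 + 964.92 + 8501.22 + 964.6 + 539.88 = 12077.37
Index = 12973.48 / 12077.37 × 100 = 107.4197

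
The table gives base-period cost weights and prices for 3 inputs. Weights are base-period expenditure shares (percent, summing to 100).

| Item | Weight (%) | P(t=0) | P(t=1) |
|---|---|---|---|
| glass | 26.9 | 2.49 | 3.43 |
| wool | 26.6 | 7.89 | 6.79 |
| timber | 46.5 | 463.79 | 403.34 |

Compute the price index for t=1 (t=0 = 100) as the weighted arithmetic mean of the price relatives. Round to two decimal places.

100.39

glass: 26.9 × (3.43/2.49) = 26.9 × 1.377510 = 37.0550
wool: 26.6 × (6.79/7.89) = 26.6 × 0.860583 = 22.8915
timber: 46.5 × (403.34/463.79) = 46.5 × 0.869661 = 40.4392
Index = Σ wᵢ·(p₁ᵢ/p₀ᵢ) = 37.0550 + 22.8915 + 40.4392 = 100.3858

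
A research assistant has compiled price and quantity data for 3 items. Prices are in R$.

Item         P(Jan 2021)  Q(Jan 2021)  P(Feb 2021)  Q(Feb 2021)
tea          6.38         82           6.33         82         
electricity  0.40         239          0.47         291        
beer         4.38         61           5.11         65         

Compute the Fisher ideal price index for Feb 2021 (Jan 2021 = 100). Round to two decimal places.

Laspeyres component (base-period weights):
ΣP(Feb 2021)Q(Jan 2021) = 6.33×82 + 0.47×239 + 5.11×61 = 519.06 + 112.33 + 311.71 = 943.1
ΣP(Jan 2021)Q(Jan 2021) = 6.38×82 + 0.40×239 + 4.38×61 = 523.16 + 95.6 + 267.18 = 885.94
L = 943.1 / 885.94 × 100 = 106.4519
Paasche component (current-period weights):
ΣP(Feb 2021)Q(Feb 2021) = 6.33×82 + 0.47×291 + 5.11×65 = 519.06 + 136.77 + 332.15 = 987.98
ΣP(Jan 2021)Q(Feb 2021) = 6.38×82 + 0.40×291 + 4.38×65 = 523.16 + 116.4 + 284.7 = 924.26
P = 987.98 / 924.26 × 100 = 106.8942
Fisher = √(L × P) = √(106.4519 × 106.8942) = 106.6728

106.67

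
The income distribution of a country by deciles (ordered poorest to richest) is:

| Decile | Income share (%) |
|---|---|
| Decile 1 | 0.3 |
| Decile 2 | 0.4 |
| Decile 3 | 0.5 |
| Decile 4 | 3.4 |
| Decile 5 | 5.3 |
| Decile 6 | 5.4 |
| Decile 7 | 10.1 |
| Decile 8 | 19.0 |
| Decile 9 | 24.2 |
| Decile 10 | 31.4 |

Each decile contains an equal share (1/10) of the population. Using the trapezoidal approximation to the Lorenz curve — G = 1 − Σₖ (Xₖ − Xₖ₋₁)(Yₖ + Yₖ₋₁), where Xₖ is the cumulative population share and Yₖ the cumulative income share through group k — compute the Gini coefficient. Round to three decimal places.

0.559

Cumulative income shares Yₖ: 0.0030, 0.0070, 0.0120, 0.0460, 0.0990, 0.1530, 0.2540, 0.4440, 0.6860, 1.0000
Σ (Xₖ−Xₖ₋₁)(Yₖ+Yₖ₋₁) = (1/10)(0.0030+0.0000) + (1/10)(0.0070+0.0030) + (1/10)(0.0120+0.0070) + (1/10)(0.0460+0.0120) + (1/10)(0.0990+0.0460) + (1/10)(0.1530+0.0990) + (1/10)(0.2540+0.1530) + (1/10)(0.4440+0.2540) + (1/10)(0.6860+0.4440) + (1/10)(1.0000+0.6860)
  = 0.0003 + 0.0010 + 0.0019 + 0.0058 + 0.0145 + 0.0252 + 0.0407 + 0.0698 + 0.1130 + 0.1686 = 0.4408
G = 1 − 0.4408 = 0.5592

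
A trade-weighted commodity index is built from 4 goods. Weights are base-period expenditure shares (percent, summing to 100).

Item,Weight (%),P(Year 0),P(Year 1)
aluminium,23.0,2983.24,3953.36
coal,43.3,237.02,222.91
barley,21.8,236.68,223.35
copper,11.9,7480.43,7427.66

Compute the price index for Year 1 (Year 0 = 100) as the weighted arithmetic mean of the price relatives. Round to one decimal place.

103.6

aluminium: 23.0 × (3953.36/2983.24) = 23.0 × 1.325190 = 30.4794
coal: 43.3 × (222.91/237.02) = 43.3 × 0.940469 = 40.7223
barley: 21.8 × (223.35/236.68) = 21.8 × 0.943679 = 20.5722
copper: 11.9 × (7427.66/7480.43) = 11.9 × 0.992946 = 11.8161
Index = Σ wᵢ·(p₁ᵢ/p₀ᵢ) = 30.4794 + 40.7223 + 20.5722 + 11.8161 = 103.5899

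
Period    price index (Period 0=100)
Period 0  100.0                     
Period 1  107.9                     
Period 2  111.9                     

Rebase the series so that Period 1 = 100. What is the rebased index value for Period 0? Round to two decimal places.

Rebased(Period 0) = 100.0 / 107.9 × 100 = 92.6784

92.68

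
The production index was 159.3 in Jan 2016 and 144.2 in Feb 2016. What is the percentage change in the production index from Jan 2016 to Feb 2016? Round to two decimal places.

-9.48%

Change = (144.2 − 159.3) / 159.3 × 100
       = -15.1 / 159.3 × 100 = -9.4790%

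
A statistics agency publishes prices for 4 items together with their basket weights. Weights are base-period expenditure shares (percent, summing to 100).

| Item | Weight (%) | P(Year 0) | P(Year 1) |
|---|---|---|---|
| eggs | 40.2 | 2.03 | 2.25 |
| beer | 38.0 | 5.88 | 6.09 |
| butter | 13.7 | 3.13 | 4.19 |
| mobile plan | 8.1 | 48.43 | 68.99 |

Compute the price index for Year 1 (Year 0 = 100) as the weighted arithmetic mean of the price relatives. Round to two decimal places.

eggs: 40.2 × (2.25/2.03) = 40.2 × 1.108374 = 44.5567
beer: 38.0 × (6.09/5.88) = 38.0 × 1.035714 = 39.3571
butter: 13.7 × (4.19/3.13) = 13.7 × 1.338658 = 18.3396
mobile plan: 8.1 × (68.99/48.43) = 8.1 × 1.424530 = 11.5387
Index = Σ wᵢ·(p₁ᵢ/p₀ᵢ) = 44.5567 + 39.3571 + 18.3396 + 11.5387 = 113.7921

113.79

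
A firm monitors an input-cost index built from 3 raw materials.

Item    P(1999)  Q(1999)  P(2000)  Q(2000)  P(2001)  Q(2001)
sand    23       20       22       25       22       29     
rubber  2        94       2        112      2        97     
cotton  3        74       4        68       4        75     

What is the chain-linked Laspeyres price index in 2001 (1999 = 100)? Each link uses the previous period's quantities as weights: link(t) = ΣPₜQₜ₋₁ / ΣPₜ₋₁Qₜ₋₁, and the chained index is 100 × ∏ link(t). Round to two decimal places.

106.21

Link 1999→2000:
ΣP(2000)Q(1999) = 22×20 + 2×94 + 4×74 = 440 + 188 + 296 = 924
ΣP(1999)Q(1999) = 23×20 + 2×94 + 3×74 = 460 + 188 + 222 = 870
link = 924/870 = 1.062069
Link 2000→2001:
ΣP(2001)Q(2000) = 22×25 + 2×112 + 4×68 = 550 + 224 + 272 = 1046
ΣP(2000)Q(2000) = 22×25 + 2×112 + 4×68 = 550 + 224 + 272 = 1046
link = 1046/1046 = 1.000000
Chained index = 100 × 1.062069 × 1.000000 = 106.2069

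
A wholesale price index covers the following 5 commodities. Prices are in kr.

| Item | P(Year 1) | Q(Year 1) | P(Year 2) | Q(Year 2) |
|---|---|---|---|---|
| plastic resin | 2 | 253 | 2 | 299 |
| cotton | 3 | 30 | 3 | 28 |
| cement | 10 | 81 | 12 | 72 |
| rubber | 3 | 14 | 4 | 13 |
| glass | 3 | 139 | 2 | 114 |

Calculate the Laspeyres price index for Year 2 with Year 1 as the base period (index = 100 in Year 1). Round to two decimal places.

Laspeyres price index uses base-period quantities as weights.
ΣP(Year 2)·Q(Year 1) = 2×253 + 3×30 + 12×81 + 4×14 + 2×139 = 506 + 90 + 972 + 56 + 278 = 1902
ΣP(Year 1)·Q(Year 1) = 2×253 + 3×30 + 10×81 + 3×14 + 3×139 = 506 + 90 + 810 + 42 + 417 = 1865
Index = 1902 / 1865 × 100 = 101.9839

101.98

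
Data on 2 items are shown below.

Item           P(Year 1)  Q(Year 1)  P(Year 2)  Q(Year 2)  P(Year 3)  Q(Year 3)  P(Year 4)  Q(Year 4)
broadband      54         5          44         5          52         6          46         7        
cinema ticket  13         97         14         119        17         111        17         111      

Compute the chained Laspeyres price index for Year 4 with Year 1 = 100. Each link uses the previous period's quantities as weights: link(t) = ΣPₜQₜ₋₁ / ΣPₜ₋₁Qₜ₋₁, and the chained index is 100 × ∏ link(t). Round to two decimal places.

Link Year 1→Year 2:
ΣP(Year 2)Q(Year 1) = 44×5 + 14×97 = 220 + 1358 = 1578
ΣP(Year 1)Q(Year 1) = 54×5 + 13×97 = 270 + 1261 = 1531
link = 1578/1531 = 1.030699
Link Year 2→Year 3:
ΣP(Year 3)Q(Year 2) = 52×5 + 17×119 = 260 + 2023 = 2283
ΣP(Year 2)Q(Year 2) = 44×5 + 14×119 = 220 + 1666 = 1886
link = 2283/1886 = 1.210498
Link Year 3→Year 4:
ΣP(Year 4)Q(Year 3) = 46×6 + 17×111 = 276 + 1887 = 2163
ΣP(Year 3)Q(Year 3) = 52×6 + 17×111 = 312 + 1887 = 2199
link = 2163/2199 = 0.983629
Chained index = 100 × 1.030699 × 1.210498 × 0.983629 = 122.7234

122.72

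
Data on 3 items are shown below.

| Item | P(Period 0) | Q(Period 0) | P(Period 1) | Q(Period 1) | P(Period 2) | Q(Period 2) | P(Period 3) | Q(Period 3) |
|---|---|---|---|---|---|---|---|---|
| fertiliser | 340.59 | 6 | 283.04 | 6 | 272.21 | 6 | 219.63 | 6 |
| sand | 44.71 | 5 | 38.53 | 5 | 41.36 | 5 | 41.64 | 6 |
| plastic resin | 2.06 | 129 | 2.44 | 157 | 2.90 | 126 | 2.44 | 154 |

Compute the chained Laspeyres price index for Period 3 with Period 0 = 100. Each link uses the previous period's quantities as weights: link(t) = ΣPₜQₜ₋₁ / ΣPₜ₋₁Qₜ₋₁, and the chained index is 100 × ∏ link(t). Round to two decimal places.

Link Period 0→Period 1:
ΣP(Period 1)Q(Period 0) = 283.04×6 + 38.53×5 + 2.44×129 = 1698.24 + 192.65 + 314.76 = 2205.65
ΣP(Period 0)Q(Period 0) = 340.59×6 + 44.71×5 + 2.06×129 = 2043.54 + 223.55 + 265.74 = 2532.83
link = 2205.65/2532.83 = 0.870824
Link Period 1→Period 2:
ΣP(Period 2)Q(Period 1) = 272.21×6 + 41.36×5 + 2.90×157 = 1633.26 + 206.8 + 455.3 = 2295.36
ΣP(Period 1)Q(Period 1) = 283.04×6 + 38.53×5 + 2.44×157 = 1698.24 + 192.65 + 383.08 = 2273.97
link = 2295.36/2273.97 = 1.009406
Link Period 2→Period 3:
ΣP(Period 3)Q(Period 2) = 219.63×6 + 41.64×5 + 2.44×126 = 1317.78 + 208.2 + 307.44 = 1833.42
ΣP(Period 2)Q(Period 2) = 272.21×6 + 41.36×5 + 2.90×126 = 1633.26 + 206.8 + 365.4 = 2205.46
link = 1833.42/2205.46 = 0.831310
Chained index = 100 × 0.870824 × 1.009406 × 0.831310 = 73.0734

73.07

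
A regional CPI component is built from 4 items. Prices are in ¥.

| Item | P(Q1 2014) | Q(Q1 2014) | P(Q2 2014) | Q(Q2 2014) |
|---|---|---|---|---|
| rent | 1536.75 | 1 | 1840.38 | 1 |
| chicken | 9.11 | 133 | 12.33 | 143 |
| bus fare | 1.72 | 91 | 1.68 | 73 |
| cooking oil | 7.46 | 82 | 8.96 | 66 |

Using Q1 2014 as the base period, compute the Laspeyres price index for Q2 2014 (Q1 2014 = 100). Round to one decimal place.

124.2

Laspeyres price index uses base-period quantities as weights.
ΣP(Q2 2014)·Q(Q1 2014) = 1840.38×1 + 12.33×133 + 1.68×91 + 8.96×82 = 1840.38 + 1639.89 + 152.88 + 734.72 = 4367.87
ΣP(Q1 2014)·Q(Q1 2014) = 1536.75×1 + 9.11×133 + 1.72×91 + 7.46×82 = 1536.75 + 1211.63 + 156.52 + 611.72 = 3516.62
Index = 4367.87 / 3516.62 × 100 = 124.2065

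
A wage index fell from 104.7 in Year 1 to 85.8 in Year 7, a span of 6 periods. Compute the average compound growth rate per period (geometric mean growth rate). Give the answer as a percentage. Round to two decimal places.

-3.26%

Growth factor = (85.8/104.7)^(1/6) = (0.819484)^(1/6) = 0.967364
Growth rate = 0.967364 − 1 = -0.032636 = -3.2636%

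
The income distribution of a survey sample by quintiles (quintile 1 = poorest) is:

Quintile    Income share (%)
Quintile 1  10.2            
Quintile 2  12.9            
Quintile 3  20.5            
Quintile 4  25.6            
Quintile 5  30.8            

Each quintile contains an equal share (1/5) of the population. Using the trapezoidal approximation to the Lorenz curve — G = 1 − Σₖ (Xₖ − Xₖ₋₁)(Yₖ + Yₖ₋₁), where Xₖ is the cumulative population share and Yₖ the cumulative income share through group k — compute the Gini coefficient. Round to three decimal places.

Cumulative income shares Yₖ: 0.1020, 0.2310, 0.4360, 0.6920, 1.0000
Σ (Xₖ−Xₖ₋₁)(Yₖ+Yₖ₋₁) = (1/5)(0.1020+0.0000) + (1/5)(0.2310+0.1020) + (1/5)(0.4360+0.2310) + (1/5)(0.6920+0.4360) + (1/5)(1.0000+0.6920)
  = 0.0204 + 0.0666 + 0.1334 + 0.2256 + 0.3384 = 0.7844
G = 1 − 0.7844 = 0.2156

0.216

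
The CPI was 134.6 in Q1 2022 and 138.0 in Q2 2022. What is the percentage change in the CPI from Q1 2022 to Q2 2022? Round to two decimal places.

2.53%

Change = (138.0 − 134.6) / 134.6 × 100
       = 3.4 / 134.6 × 100 = 2.5260%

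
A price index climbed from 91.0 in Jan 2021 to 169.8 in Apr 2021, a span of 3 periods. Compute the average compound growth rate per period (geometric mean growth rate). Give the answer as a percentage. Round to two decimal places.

23.11%

Growth factor = (169.8/91.0)^(1/3) = (1.865934)^(1/3) = 1.231115
Growth rate = 1.231115 − 1 = 0.231115 = 23.1115%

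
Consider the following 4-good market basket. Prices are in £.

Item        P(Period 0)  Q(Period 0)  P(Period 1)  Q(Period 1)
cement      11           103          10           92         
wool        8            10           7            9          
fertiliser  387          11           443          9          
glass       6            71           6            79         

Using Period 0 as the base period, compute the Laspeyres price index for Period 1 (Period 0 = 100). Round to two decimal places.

108.53

Laspeyres price index uses base-period quantities as weights.
ΣP(Period 1)·Q(Period 0) = 10×103 + 7×10 + 443×11 + 6×71 = 1030 + 70 + 4873 + 426 = 6399
ΣP(Period 0)·Q(Period 0) = 11×103 + 8×10 + 387×11 + 6×71 = 1133 + 80 + 4257 + 426 = 5896
Index = 6399 / 5896 × 100 = 108.5312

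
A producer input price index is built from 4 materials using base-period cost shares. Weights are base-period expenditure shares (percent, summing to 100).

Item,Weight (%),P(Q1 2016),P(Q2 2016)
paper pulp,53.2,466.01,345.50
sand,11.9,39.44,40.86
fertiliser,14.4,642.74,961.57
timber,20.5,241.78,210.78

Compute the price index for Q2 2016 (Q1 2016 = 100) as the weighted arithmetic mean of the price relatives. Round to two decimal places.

paper pulp: 53.2 × (345.50/466.01) = 53.2 × 0.741400 = 39.4425
sand: 11.9 × (40.86/39.44) = 11.9 × 1.036004 = 12.3284
fertiliser: 14.4 × (961.57/642.74) = 14.4 × 1.496048 = 21.5431
timber: 20.5 × (210.78/241.78) = 20.5 × 0.871784 = 17.8716
Index = Σ wᵢ·(p₁ᵢ/p₀ᵢ) = 39.4425 + 12.3284 + 21.5431 + 17.8716 = 91.1856

91.19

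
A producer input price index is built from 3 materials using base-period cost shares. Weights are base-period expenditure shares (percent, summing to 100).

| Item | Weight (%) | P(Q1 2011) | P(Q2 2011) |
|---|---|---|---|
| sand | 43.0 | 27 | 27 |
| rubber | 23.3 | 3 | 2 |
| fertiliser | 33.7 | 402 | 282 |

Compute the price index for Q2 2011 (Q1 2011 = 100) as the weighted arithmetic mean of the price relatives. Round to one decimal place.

82.2

sand: 43.0 × (27/27) = 43.0 × 1.000000 = 43.0000
rubber: 23.3 × (2/3) = 23.3 × 0.666667 = 15.5333
fertiliser: 33.7 × (282/402) = 33.7 × 0.701493 = 23.6403
Index = Σ wᵢ·(p₁ᵢ/p₀ᵢ) = 43.0000 + 15.5333 + 23.6403 = 82.1736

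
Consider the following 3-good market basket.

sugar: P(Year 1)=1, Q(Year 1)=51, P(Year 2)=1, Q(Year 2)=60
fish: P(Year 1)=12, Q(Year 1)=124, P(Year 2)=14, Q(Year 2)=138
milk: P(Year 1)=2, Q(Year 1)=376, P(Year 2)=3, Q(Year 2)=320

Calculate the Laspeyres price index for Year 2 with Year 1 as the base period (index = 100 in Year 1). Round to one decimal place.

Laspeyres price index uses base-period quantities as weights.
ΣP(Year 2)·Q(Year 1) = 1×51 + 14×124 + 3×376 = 51 + 1736 + 1128 = 2915
ΣP(Year 1)·Q(Year 1) = 1×51 + 12×124 + 2×376 = 51 + 1488 + 752 = 2291
Index = 2915 / 2291 × 100 = 127.2370

127.2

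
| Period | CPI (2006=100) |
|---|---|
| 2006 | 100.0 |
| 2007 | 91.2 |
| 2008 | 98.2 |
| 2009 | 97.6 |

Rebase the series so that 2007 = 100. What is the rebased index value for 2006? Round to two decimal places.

109.65

Rebased(2006) = 100.0 / 91.2 × 100 = 109.6491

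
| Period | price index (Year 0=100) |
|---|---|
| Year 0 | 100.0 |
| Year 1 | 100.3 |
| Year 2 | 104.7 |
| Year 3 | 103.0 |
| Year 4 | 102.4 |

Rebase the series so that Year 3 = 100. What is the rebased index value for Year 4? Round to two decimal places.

Rebased(Year 4) = 102.4 / 103.0 × 100 = 99.4175

99.42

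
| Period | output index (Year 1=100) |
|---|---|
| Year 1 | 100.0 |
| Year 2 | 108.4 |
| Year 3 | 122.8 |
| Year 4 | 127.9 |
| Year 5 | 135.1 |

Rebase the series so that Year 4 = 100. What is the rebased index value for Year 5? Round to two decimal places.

Rebased(Year 5) = 135.1 / 127.9 × 100 = 105.6294

105.63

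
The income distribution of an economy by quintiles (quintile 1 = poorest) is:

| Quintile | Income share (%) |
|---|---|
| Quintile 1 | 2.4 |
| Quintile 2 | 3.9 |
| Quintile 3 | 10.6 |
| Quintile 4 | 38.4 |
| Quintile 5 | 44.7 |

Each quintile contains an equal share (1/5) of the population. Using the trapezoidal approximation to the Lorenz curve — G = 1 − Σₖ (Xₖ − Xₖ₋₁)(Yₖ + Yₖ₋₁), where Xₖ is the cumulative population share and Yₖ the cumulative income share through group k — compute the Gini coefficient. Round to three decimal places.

Cumulative income shares Yₖ: 0.0240, 0.0630, 0.1690, 0.5530, 1.0000
Σ (Xₖ−Xₖ₋₁)(Yₖ+Yₖ₋₁) = (1/5)(0.0240+0.0000) + (1/5)(0.0630+0.0240) + (1/5)(0.1690+0.0630) + (1/5)(0.5530+0.1690) + (1/5)(1.0000+0.5530)
  = 0.0048 + 0.0174 + 0.0464 + 0.1444 + 0.3106 = 0.5236
G = 1 − 0.5236 = 0.4764

0.476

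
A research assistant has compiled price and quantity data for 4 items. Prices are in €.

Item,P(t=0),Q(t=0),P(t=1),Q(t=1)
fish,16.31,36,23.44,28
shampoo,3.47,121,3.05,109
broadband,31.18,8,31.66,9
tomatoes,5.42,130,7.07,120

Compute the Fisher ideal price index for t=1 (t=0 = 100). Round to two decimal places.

120.90

Laspeyres component (base-period weights):
ΣP(t=1)Q(t=0) = 23.44×36 + 3.05×121 + 31.66×8 + 7.07×130 = 843.84 + 369.05 + 253.28 + 919.1 = 2385.27
ΣP(t=0)Q(t=0) = 16.31×36 + 3.47×121 + 31.18×8 + 5.42×130 = 587.16 + 419.87 + 249.44 + 704.6 = 1961.07
L = 2385.27 / 1961.07 × 100 = 121.6310
Paasche component (current-period weights):
ΣP(t=1)Q(t=1) = 23.44×28 + 3.05×109 + 31.66×9 + 7.07×120 = 656.32 + 332.45 + 284.94 + 848.4 = 2122.11
ΣP(t=0)Q(t=1) = 16.31×28 + 3.47×109 + 31.18×9 + 5.42×120 = 456.68 + 378.23 + 280.62 + 650.4 = 1765.93
P = 2122.11 / 1765.93 × 100 = 120.1695
Fisher = √(L × P) = √(121.6310 × 120.1695) = 120.8981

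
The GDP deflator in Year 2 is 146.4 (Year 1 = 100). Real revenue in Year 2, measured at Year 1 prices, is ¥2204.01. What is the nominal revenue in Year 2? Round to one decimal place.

Nominal = Real × (Index/100) = 2204.01 × (146.4/100)
        = 2204.01 × 1.464 = 3226.6706

3226.7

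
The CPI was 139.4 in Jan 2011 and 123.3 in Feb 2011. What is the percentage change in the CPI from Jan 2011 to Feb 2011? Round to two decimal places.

Change = (123.3 − 139.4) / 139.4 × 100
       = -16.1 / 139.4 × 100 = -11.5495%

-11.55%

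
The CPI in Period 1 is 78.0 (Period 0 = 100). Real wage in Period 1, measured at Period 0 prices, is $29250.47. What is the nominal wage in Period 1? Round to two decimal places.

Nominal = Real × (Index/100) = 29250.47 × (78.0/100)
        = 29250.47 × 0.780 = 22815.3666

22815.37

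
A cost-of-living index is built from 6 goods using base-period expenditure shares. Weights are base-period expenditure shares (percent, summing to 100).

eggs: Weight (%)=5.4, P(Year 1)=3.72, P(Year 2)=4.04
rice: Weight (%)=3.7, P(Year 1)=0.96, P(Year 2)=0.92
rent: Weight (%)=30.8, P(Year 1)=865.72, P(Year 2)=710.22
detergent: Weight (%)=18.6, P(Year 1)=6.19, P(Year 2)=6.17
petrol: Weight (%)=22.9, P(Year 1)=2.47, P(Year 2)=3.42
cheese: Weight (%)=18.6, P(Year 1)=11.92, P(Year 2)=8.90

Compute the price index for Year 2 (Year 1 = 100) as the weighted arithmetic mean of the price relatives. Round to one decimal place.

98.8

eggs: 5.4 × (4.04/3.72) = 5.4 × 1.086022 = 5.8645
rice: 3.7 × (0.92/0.96) = 3.7 × 0.958333 = 3.5458
rent: 30.8 × (710.22/865.72) = 30.8 × 0.820381 = 25.2677
detergent: 18.6 × (6.17/6.19) = 18.6 × 0.996769 = 18.5399
petrol: 22.9 × (3.42/2.47) = 22.9 × 1.384615 = 31.7077
cheese: 18.6 × (8.90/11.92) = 18.6 × 0.746644 = 13.8876
Index = Σ wᵢ·(p₁ᵢ/p₀ᵢ) = 5.8645 + 3.5458 + 25.2677 + 18.5399 + 31.7077 + 13.8876 = 98.8133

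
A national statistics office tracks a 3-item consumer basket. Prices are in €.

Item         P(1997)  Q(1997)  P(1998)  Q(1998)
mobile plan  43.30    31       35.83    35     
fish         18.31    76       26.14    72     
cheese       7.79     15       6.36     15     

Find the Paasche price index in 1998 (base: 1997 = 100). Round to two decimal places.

Paasche price index uses current-period quantities as weights.
ΣP(1998)·Q(1998) = 35.83×35 + 26.14×72 + 6.36×15 = 1254.05 + 1882.08 + 95.4 = 3231.53
ΣP(1997)·Q(1998) = 43.30×35 + 18.31×72 + 7.79×15 = 1515.5 + 1318.32 + 116.85 = 2950.67
Index = 3231.53 / 2950.67 × 100 = 109.5185

109.52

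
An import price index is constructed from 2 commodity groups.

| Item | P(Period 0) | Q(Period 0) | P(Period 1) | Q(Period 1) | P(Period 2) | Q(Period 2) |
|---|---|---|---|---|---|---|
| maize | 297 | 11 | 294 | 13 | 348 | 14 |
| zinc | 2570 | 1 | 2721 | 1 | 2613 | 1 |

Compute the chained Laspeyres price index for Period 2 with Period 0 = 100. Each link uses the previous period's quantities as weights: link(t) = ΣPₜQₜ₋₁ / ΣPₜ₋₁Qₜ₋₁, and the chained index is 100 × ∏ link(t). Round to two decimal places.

111.28

Link Period 0→Period 1:
ΣP(Period 1)Q(Period 0) = 294×11 + 2721×1 = 3234 + 2721 = 5955
ΣP(Period 0)Q(Period 0) = 297×11 + 2570×1 = 3267 + 2570 = 5837
link = 5955/5837 = 1.020216
Link Period 1→Period 2:
ΣP(Period 2)Q(Period 1) = 348×13 + 2613×1 = 4524 + 2613 = 7137
ΣP(Period 1)Q(Period 1) = 294×13 + 2721×1 = 3822 + 2721 = 6543
link = 7137/6543 = 1.090784
Chained index = 100 × 1.020216 × 1.090784 = 111.2835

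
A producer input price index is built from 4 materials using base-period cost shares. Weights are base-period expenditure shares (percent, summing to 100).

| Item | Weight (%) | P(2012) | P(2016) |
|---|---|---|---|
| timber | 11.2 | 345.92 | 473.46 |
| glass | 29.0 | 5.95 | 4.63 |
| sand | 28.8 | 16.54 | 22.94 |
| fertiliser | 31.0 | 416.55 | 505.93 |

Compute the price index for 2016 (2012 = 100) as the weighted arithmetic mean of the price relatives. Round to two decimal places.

115.49

timber: 11.2 × (473.46/345.92) = 11.2 × 1.368698 = 15.3294
glass: 29.0 × (4.63/5.95) = 29.0 × 0.778151 = 22.5664
sand: 28.8 × (22.94/16.54) = 28.8 × 1.386941 = 39.9439
fertiliser: 31.0 × (505.93/416.55) = 31.0 × 1.214572 = 37.6517
Index = Σ wᵢ·(p₁ᵢ/p₀ᵢ) = 15.3294 + 22.5664 + 39.9439 + 37.6517 = 115.4914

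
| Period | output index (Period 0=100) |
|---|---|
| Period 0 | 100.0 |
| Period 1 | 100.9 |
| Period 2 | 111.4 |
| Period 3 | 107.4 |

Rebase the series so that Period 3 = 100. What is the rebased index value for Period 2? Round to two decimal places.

103.72

Rebased(Period 2) = 111.4 / 107.4 × 100 = 103.7244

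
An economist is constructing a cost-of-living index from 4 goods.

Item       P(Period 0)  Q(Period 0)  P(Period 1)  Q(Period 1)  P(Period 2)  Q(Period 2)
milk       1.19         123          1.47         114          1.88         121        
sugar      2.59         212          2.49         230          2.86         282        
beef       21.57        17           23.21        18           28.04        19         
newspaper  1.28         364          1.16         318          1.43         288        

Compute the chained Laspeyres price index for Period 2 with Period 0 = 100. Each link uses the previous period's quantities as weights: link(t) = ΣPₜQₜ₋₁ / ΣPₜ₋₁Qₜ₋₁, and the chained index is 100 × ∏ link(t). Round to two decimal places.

119.75

Link Period 0→Period 1:
ΣP(Period 1)Q(Period 0) = 1.47×123 + 2.49×212 + 23.21×17 + 1.16×364 = 180.81 + 527.88 + 394.57 + 422.24 = 1525.5
ΣP(Period 0)Q(Period 0) = 1.19×123 + 2.59×212 + 21.57×17 + 1.28×364 = 146.37 + 549.08 + 366.69 + 465.92 = 1528.06
link = 1525.5/1528.06 = 0.998325
Link Period 1→Period 2:
ΣP(Period 2)Q(Period 1) = 1.88×114 + 2.86×230 + 28.04×18 + 1.43×318 = 214.32 + 657.8 + 504.72 + 454.74 = 1831.58
ΣP(Period 1)Q(Period 1) = 1.47×114 + 2.49×230 + 23.21×18 + 1.16×318 = 167.58 + 572.7 + 417.78 + 368.88 = 1526.94
link = 1831.58/1526.94 = 1.199510
Chained index = 100 × 0.998325 × 1.199510 = 119.7501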